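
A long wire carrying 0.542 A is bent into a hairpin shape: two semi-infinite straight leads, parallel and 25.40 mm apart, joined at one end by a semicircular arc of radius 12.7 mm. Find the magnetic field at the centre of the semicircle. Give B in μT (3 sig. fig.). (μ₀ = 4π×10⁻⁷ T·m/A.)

The semicircular arc contributes B_arc = μ₀I·π/(4πR) = μ₀I/(4R) = 1.34×10⁻⁵ T.
Each semi-infinite lead is at perpendicular distance R = 0.0127 m from the centre, with the perpendicular foot at its near end, so it contributes μ₀I/(4πR); both point the same way, together 8.54×10⁻⁶ T.
Arc and leads all point the same direction: B = 1.34×10⁻⁵ + 8.54×10⁻⁶ = 2.19×10⁻⁵ T.

B ≈ 21.9 μT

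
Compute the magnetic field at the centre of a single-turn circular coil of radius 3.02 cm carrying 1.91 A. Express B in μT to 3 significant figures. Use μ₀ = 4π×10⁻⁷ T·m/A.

B ≈ 39.7 μT

At the centre of a circular loop the Biot–Savart law gives B = μ₀I/(2R).
B = (4π×10⁻⁷ × 1.91) / (2 × 0.0302) = 3.97×10⁻⁵ T.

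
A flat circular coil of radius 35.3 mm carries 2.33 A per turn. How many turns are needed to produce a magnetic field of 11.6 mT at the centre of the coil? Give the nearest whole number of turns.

For an N-turn coil, B = Nμ₀I/(2R). A single turn gives B₁ = 4.15×10⁻⁵ T with R = 0.0353 m.
N = B/B₁ = 1.16×10⁻² / 4.15×10⁻⁵ = 279.70.

N = 280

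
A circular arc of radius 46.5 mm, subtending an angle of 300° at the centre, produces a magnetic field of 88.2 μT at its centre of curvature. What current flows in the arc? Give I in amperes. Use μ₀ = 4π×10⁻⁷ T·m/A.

For a circular arc, B = μ₀Iφ/(4πR) with φ in radians; here φ = 5.236 rad.
So I = 4πRB/(μ₀φ) = 4π × 0.0465 × 8.82×10⁻⁵ / (4π×10⁻⁷ × 5.236) = 7.83 A.

I ≈ 7.83 A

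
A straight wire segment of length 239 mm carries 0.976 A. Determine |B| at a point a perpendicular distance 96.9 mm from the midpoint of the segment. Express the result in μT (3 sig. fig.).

B ≈ 1.56 μT

For a finite straight segment, B = (μ₀I/4πd)(sinθ₁ + sinθ₂), where θ₁, θ₂ are the angles from the perpendicular to each end.
The perpendicular from the point meets the wire at its midpoint, so each end is L/2 = 0.1195 m away along the wire.
sinθ₁ = 0.1195/√(0.1195²+0.0969²) = 0.7767; sinθ₂ = 0.1195/√(0.1195²+0.0969²) = 0.7767.
B = (4π×10⁻⁷ × 0.976) / (4π × 0.0969) × (0.7767 + 0.7767) = 1.56×10⁻⁶ T.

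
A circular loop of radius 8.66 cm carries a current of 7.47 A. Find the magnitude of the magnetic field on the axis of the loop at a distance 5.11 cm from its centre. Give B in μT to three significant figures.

B ≈ 34.6 μT

On the axis of a circular loop, B = μ₀IR² / [2(R²+z²)^(3/2)].
R² + z² = (0.0866)² + (0.0511)² = 0.01011 m², and (R²+z²)^(3/2) = 1.02×10⁻³ m³.
B = (4π×10⁻⁷ × 7.47 × 0.0075) / (2 × 1.02×10⁻³) = 3.46×10⁻⁵ T.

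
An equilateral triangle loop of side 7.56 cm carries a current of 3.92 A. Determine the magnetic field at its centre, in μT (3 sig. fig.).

B ≈ 93.3 μT

Each side is a finite straight segment at perpendicular distance d = a/(2 tan(π/3)) = 0.02182 m from the centre, with end-angles ±π/3.
One side contributes B₁ = (μ₀I/4πd)·2 sin(π/3) = 3.11×10⁻⁵ T.
All 3 sides add in the same direction: B = 3 × 3.11×10⁻⁵ = 9.33×10⁻⁵ T.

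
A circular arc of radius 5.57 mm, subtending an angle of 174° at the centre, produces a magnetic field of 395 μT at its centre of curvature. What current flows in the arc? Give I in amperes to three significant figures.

For a circular arc, B = μ₀Iφ/(4πR) with φ in radians; here φ = 3.037 rad.
So I = 4πRB/(μ₀φ) = 4π × 0.00557 × 3.95×10⁻⁴ / (4π×10⁻⁷ × 3.037) = 7.24 A.

I ≈ 7.24 A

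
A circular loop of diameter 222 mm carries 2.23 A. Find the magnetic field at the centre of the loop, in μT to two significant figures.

At the centre of a circular loop the Biot–Savart law gives B = μ₀I/(2R) (so R = 0.111 m).
B = (4π×10⁻⁷ × 2.23) / (2 × 0.111) = 1.26×10⁻⁵ T.

B ≈ 13 μT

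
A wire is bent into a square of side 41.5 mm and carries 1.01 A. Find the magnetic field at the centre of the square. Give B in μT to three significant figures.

B ≈ 27.5 μT

Each side is a finite straight segment at perpendicular distance d = a/(2 tan(π/4)) = 0.02075 m from the centre, with end-angles ±π/4.
One side contributes B₁ = (μ₀I/4πd)·2 sin(π/4) = 6.88×10⁻⁶ T.
All 4 sides add in the same direction: B = 4 × 6.88×10⁻⁶ = 2.75×10⁻⁵ T.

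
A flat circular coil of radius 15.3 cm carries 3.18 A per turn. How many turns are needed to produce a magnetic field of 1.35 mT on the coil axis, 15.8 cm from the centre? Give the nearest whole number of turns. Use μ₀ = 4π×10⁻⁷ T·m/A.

For an N-turn coil, B = Nμ₀IR²/[2(R²+z²)^(3/2)]. A single turn gives B₁ = 4.40×10⁻⁶ T with R = 0.153 m, z = 0.158 m.
N = B/B₁ = 1.35×10⁻³ / 4.40×10⁻⁶ = 307.08.

N = 307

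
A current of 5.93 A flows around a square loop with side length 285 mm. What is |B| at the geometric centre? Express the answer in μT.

Each side is a finite straight segment at perpendicular distance d = a/(2 tan(π/4)) = 0.1425 m from the centre, with end-angles ±π/4.
One side contributes B₁ = (μ₀I/4πd)·2 sin(π/4) = 5.89×10⁻⁶ T.
All 4 sides add in the same direction: B = 4 × 5.89×10⁻⁶ = 2.35×10⁻⁵ T.

B ≈ 23.5 μT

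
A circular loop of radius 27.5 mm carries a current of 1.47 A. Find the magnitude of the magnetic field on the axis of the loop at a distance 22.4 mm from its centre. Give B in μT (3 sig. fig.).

B ≈ 15.7 μT

On the axis of a circular loop, B = μ₀IR² / [2(R²+z²)^(3/2)].
R² + z² = (0.0275)² + (0.0224)² = 0.001258 m², and (R²+z²)^(3/2) = 4.46×10⁻⁵ m³.
B = (4π×10⁻⁷ × 1.47 × 0.0007562) / (2 × 4.46×10⁻⁵) = 1.57×10⁻⁵ T.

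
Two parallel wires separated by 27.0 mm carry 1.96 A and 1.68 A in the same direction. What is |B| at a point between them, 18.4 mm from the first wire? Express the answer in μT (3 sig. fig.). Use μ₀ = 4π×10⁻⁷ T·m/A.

B ≈ 17.8 μT

Each long wire gives B = μ₀I/(2πd). Distances are d₁ = 0.0184 m and d₂ = 0.0086 m.
B₁ = 2.13×10⁻⁵ T, B₂ = 3.91×10⁻⁵ T.
Between parallel currents the two contributions point in opposite directions, so they subtract. B = |B₁ − B₂| = |2.13×10⁻⁵ − 3.91×10⁻⁵| = 1.78×10⁻⁵ T.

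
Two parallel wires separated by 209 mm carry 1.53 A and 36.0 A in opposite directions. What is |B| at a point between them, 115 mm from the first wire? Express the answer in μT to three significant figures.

Each long wire gives B = μ₀I/(2πd). Distances are d₁ = 0.115 m and d₂ = 0.094 m.
B₁ = 2.66×10⁻⁶ T, B₂ = 7.66×10⁻⁵ T.
Between antiparallel currents both contributions point the same way, so they add. B = B₁ + B₂ = 2.66×10⁻⁶ + 7.66×10⁻⁵ = 7.93×10⁻⁵ T.

B ≈ 79.3 μT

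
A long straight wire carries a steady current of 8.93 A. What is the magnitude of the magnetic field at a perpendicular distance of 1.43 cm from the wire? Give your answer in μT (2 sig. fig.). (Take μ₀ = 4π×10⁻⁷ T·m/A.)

For an infinitely long straight wire, B = μ₀I/(2πd).
B = (4π×10⁻⁷ × 8.93) / (2π × 0.0143) = 1.25×10⁻⁴ T.

B ≈ 120 μT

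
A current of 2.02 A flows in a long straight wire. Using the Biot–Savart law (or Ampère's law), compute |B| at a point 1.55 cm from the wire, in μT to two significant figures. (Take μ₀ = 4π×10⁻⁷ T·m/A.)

For an infinitely long straight wire, B = μ₀I/(2πd).
B = (4π×10⁻⁷ × 2.02) / (2π × 0.0155) = 2.61×10⁻⁵ T.

B ≈ 26 μT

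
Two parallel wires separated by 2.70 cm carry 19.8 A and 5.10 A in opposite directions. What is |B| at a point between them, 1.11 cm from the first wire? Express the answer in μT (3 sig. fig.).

Each long wire gives B = μ₀I/(2πd). Distances are d₁ = 0.0111 m and d₂ = 0.0159 m.
B₁ = 3.57×10⁻⁴ T, B₂ = 6.42×10⁻⁵ T.
Between antiparallel currents both contributions point the same way, so they add. B = B₁ + B₂ = 3.57×10⁻⁴ + 6.42×10⁻⁵ = 4.21×10⁻⁴ T.

B ≈ 421 μT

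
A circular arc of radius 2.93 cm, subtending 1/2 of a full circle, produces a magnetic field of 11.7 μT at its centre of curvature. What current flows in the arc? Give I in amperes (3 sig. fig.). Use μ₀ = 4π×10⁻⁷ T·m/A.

For a circular arc, B = μ₀Iφ/(4πR) with φ in radians; here φ = 3.142 rad.
So I = 4πRB/(μ₀φ) = 4π × 0.0293 × 1.17×10⁻⁵ / (4π×10⁻⁷ × 3.142) = 1.09 A.

I ≈ 1.09 A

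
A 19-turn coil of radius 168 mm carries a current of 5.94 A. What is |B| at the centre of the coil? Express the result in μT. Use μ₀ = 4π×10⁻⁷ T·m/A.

B ≈ 422 μT

For an N-turn flat coil, B = Nμ₀I/(2R) with R = 0.168 m.
B = 19 × 2.22×10⁻⁵ T = 4.22×10⁻⁴ T.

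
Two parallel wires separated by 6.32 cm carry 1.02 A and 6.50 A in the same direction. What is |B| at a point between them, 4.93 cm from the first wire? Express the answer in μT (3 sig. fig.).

Each long wire gives B = μ₀I/(2πd). Distances are d₁ = 0.0493 m and d₂ = 0.0139 m.
B₁ = 4.14×10⁻⁶ T, B₂ = 9.35×10⁻⁵ T.
Between parallel currents the two contributions point in opposite directions, so they subtract. B = |B₁ − B₂| = |4.14×10⁻⁶ − 9.35×10⁻⁵| = 8.94×10⁻⁵ T.

B ≈ 89.4 μT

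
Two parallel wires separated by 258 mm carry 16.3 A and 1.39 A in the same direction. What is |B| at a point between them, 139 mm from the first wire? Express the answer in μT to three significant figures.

B ≈ 21.1 μT

Each long wire gives B = μ₀I/(2πd). Distances are d₁ = 0.139 m and d₂ = 0.119 m.
B₁ = 2.35×10⁻⁵ T, B₂ = 2.34×10⁻⁶ T.
Between parallel currents the two contributions point in opposite directions, so they subtract. B = |B₁ − B₂| = |2.35×10⁻⁵ − 2.34×10⁻⁶| = 2.11×10⁻⁵ T.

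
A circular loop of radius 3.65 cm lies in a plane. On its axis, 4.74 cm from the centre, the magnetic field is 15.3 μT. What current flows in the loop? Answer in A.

On the axis of a loop, B = μ₀IR²/[2(R²+z²)^(3/2)], so I = 2B(R²+z²)^(3/2)/(μ₀R²).
R² + z² = 0.001332 + 0.002247 = 0.003579 m²; raised to 3/2 gives 2.14×10⁻⁴ m³.
I = 2 × 1.53×10⁻⁵ × 2.14×10⁻⁴ / (1.26×10⁻⁶ × 0.001332) = 3.91 A.

I ≈ 3.91 A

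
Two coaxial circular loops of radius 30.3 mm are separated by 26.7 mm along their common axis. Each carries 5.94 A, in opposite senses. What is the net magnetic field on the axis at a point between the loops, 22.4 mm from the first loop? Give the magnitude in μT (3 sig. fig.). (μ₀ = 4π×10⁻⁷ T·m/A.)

Each loop contributes B = μ₀IR²/[2(R²+z²)^(3/2)] on the axis, with z measured from that loop.
Loop 1 (z = 0.0224 m): B₁ = 6.40×10⁻⁵ T. Loop 2 (z = 0.0043 m): B₂ = 1.20×10⁻⁴ T.
The fields oppose: B = |B₁ − B₂| = 5.55×10⁻⁵ T.

B ≈ 55.5 μT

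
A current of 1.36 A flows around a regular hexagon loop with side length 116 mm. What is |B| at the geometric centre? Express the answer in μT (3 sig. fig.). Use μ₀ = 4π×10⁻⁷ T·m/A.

B ≈ 8.12 μT

Each side is a finite straight segment at perpendicular distance d = a/(2 tan(π/6)) = 0.1005 m from the centre, with end-angles ±π/6.
One side contributes B₁ = (μ₀I/4πd)·2 sin(π/6) = 1.35×10⁻⁶ T.
All 6 sides add in the same direction: B = 6 × 1.35×10⁻⁶ = 8.12×10⁻⁶ T.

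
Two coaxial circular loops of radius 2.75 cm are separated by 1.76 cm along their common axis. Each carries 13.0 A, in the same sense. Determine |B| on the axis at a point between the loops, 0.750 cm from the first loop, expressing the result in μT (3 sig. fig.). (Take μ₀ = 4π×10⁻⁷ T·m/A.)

B ≈ 512 μT

Each loop contributes B = μ₀IR²/[2(R²+z²)^(3/2)] on the axis, with z measured from that loop.
Loop 1 (z = 0.0075 m): B₁ = 2.67×10⁻⁴ T. Loop 2 (z = 0.0101 m): B₂ = 2.46×10⁻⁴ T.
The fields add: B = B₁ + B₂ = 5.12×10⁻⁴ T.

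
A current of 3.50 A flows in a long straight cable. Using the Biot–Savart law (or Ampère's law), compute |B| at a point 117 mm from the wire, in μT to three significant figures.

B ≈ 5.98 μT

For an infinitely long straight wire, B = μ₀I/(2πd).
B = (4π×10⁻⁷ × 3.50) / (2π × 0.117) = 5.98×10⁻⁶ T.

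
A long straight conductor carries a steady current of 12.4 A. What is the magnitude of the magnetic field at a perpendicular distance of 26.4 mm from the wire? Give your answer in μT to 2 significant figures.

For an infinitely long straight wire, B = μ₀I/(2πd).
B = (4π×10⁻⁷ × 12.4) / (2π × 0.0264) = 9.39×10⁻⁵ T.

B ≈ 94 μT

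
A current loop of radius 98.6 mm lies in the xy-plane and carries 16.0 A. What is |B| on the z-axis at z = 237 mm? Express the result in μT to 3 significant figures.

B ≈ 5.78 μT

On the axis of a circular loop, B = μ₀IR² / [2(R²+z²)^(3/2)].
R² + z² = (0.0986)² + (0.237)² = 0.06589 m², and (R²+z²)^(3/2) = 1.69×10⁻² m³.
B = (4π×10⁻⁷ × 16.0 × 0.009722) / (2 × 1.69×10⁻²) = 5.78×10⁻⁶ T.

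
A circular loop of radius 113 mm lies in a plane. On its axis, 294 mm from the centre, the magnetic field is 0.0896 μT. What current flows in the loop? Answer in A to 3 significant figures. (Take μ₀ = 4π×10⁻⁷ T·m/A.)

On the axis of a loop, B = μ₀IR²/[2(R²+z²)^(3/2)], so I = 2B(R²+z²)^(3/2)/(μ₀R²).
R² + z² = 0.01277 + 0.08644 = 0.0992 m²; raised to 3/2 gives 3.12×10⁻² m³.
I = 2 × 8.96×10⁻⁸ × 3.12×10⁻² / (1.26×10⁻⁶ × 0.01277) = 0.349 A.

I ≈ 0.349 A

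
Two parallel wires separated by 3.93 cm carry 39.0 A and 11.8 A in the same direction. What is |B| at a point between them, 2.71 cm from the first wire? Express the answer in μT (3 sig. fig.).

B ≈ 94.4 μT

Each long wire gives B = μ₀I/(2πd). Distances are d₁ = 0.0271 m and d₂ = 0.0122 m.
B₁ = 2.88×10⁻⁴ T, B₂ = 1.93×10⁻⁴ T.
Between parallel currents the two contributions point in opposite directions, so they subtract. B = |B₁ − B₂| = |2.88×10⁻⁴ − 1.93×10⁻⁴| = 9.44×10⁻⁵ T.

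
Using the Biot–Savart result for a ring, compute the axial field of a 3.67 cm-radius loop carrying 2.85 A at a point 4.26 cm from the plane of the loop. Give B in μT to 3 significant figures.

On the axis of a circular loop, B = μ₀IR² / [2(R²+z²)^(3/2)].
R² + z² = (0.0367)² + (0.0426)² = 0.003162 m², and (R²+z²)^(3/2) = 1.78×10⁻⁴ m³.
B = (4π×10⁻⁷ × 2.85 × 0.001347) / (2 × 1.78×10⁻⁴) = 1.36×10⁻⁵ T.

B ≈ 13.6 μT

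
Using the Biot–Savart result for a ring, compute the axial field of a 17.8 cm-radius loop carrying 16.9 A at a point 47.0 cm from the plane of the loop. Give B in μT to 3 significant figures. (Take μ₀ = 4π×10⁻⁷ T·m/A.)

B ≈ 2.65 μT

On the axis of a circular loop, B = μ₀IR² / [2(R²+z²)^(3/2)].
R² + z² = (0.178)² + (0.47)² = 0.2526 m², and (R²+z²)^(3/2) = 0.127 m³.
B = (4π×10⁻⁷ × 16.9 × 0.03168) / (2 × 0.127) = 2.65×10⁻⁶ T.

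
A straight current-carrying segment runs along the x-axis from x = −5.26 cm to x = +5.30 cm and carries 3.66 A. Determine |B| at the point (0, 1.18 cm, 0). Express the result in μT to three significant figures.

B ≈ 60.5 μT

For a finite straight segment, B = (μ₀I/4πd)(sinθ₁ + sinθ₂), where θ₁, θ₂ are the angles from the perpendicular to each end.
The perpendicular distance is d = 0.0118 m; the end-offsets along the wire are a = 0.0526 m and b = 0.053 m.
sinθ₁ = 0.0526/√(0.0526²+0.0118²) = 0.9757; sinθ₂ = 0.053/√(0.053²+0.0118²) = 0.9761.
B = (4π×10⁻⁷ × 3.66) / (4π × 0.0118) × (0.9757 + 0.9761) = 6.05×10⁻⁵ T.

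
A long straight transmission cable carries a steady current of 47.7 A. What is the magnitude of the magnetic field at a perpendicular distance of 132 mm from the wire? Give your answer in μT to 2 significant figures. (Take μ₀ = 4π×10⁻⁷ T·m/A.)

B ≈ 72 μT

For an infinitely long straight wire, B = μ₀I/(2πd).
B = (4π×10⁻⁷ × 47.7) / (2π × 0.132) = 7.23×10⁻⁵ T.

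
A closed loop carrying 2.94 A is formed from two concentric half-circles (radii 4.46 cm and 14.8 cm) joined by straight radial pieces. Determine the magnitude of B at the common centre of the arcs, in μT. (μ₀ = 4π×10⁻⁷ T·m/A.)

B ≈ 14.5 μT

The radial connectors point toward the centre, so dl × r̂ = 0 and they contribute nothing.
Each semicircle gives μ₀I/(4R): inner arc 2.07×10⁻⁵ T, outer arc 6.24×10⁻⁶ T.
The two arcs carry current in opposite angular senses, so their fields oppose: B = |2.07×10⁻⁵ − 6.24×10⁻⁶| = 1.45×10⁻⁵ T.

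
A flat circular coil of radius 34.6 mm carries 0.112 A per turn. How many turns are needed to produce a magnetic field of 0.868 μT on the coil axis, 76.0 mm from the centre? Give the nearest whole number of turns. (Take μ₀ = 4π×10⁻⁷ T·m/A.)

For an N-turn coil, B = Nμ₀IR²/[2(R²+z²)^(3/2)]. A single turn gives B₁ = 1.45×10⁻⁷ T with R = 0.0346 m, z = 0.076 m.
N = B/B₁ = 8.68×10⁻⁷ / 1.45×10⁻⁷ = 6.00.

N = 6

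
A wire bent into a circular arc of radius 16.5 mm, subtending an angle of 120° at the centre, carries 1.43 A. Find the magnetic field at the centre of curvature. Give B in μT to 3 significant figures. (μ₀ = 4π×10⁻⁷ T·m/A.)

B ≈ 18.2 μT

The Biot–Savart field of a circular arc at its centre is B = μ₀Iφ/(4πR), with φ = 2.094 rad.
B = (4π×10⁻⁷ × 1.43 × 2.094) / (4π × 0.0165) = 1.82×10⁻⁵ T.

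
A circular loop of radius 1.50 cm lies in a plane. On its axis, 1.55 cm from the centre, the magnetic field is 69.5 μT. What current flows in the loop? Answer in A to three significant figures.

On the axis of a loop, B = μ₀IR²/[2(R²+z²)^(3/2)], so I = 2B(R²+z²)^(3/2)/(μ₀R²).
R² + z² = 0.000225 + 0.0002403 = 0.0004653 m²; raised to 3/2 gives 1.00×10⁻⁵ m³.
I = 2 × 6.95×10⁻⁵ × 1.00×10⁻⁵ / (1.26×10⁻⁶ × 0.000225) = 4.93 A.

I ≈ 4.93 A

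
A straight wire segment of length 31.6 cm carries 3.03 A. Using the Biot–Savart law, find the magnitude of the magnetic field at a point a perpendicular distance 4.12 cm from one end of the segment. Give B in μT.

For a finite straight segment, B = (μ₀I/4πd)(sinθ₁ + sinθ₂), where θ₁, θ₂ are the angles from the perpendicular to each end.
The perpendicular foot is at one end, so the two end-offsets along the wire are 0 and L = 0.316 m.
sinθ₁ = 0/√(0²+0.0412²) = 0.0000; sinθ₂ = 0.316/√(0.316²+0.0412²) = 0.9916.
B = (4π×10⁻⁷ × 3.03) / (4π × 0.0412) × (0.0000 + 0.9916) = 7.29×10⁻⁶ T.

B ≈ 7.29 μT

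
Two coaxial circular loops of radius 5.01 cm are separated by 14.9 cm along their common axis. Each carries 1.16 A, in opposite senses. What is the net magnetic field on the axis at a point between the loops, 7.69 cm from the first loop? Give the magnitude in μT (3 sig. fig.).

Each loop contributes B = μ₀IR²/[2(R²+z²)^(3/2)] on the axis, with z measured from that loop.
Loop 1 (z = 0.0769 m): B₁ = 2.37×10⁻⁶ T. Loop 2 (z = 0.0721 m): B₂ = 2.70×10⁻⁶ T.
The fields oppose: B = |B₁ − B₂| = 3.37×10⁻⁷ T.

B ≈ 0.337 μT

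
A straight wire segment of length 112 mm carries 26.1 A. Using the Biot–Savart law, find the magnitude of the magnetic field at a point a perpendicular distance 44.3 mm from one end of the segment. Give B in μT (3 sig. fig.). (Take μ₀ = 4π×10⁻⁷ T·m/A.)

For a finite straight segment, B = (μ₀I/4πd)(sinθ₁ + sinθ₂), where θ₁, θ₂ are the angles from the perpendicular to each end.
The perpendicular foot is at one end, so the two end-offsets along the wire are 0 and L = 0.112 m.
sinθ₁ = 0/√(0²+0.0443²) = 0.0000; sinθ₂ = 0.112/√(0.112²+0.0443²) = 0.9299.
B = (4π×10⁻⁷ × 26.1) / (4π × 0.0443) × (0.0000 + 0.9299) = 5.48×10⁻⁵ T.

B ≈ 54.8 μT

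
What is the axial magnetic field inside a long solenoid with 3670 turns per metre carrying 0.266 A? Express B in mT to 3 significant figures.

B ≈ 1.23 mT

Inside a long solenoid, B = μ₀nI with n = 3670 turns/m.
B = 4π×10⁻⁷ × 3670 × 0.266 = 1.23×10⁻³ T.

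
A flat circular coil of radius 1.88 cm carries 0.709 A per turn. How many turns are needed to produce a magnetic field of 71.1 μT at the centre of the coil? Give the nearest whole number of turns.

For an N-turn coil, B = Nμ₀I/(2R). A single turn gives B₁ = 2.37×10⁻⁵ T with R = 0.0188 m.
N = B/B₁ = 7.11×10⁻⁵ / 2.37×10⁻⁵ = 3.00.

N = 3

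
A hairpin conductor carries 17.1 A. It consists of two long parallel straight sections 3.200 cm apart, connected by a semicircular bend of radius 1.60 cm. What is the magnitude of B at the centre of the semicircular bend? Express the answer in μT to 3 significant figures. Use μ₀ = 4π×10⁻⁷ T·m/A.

The semicircular arc contributes B_arc = μ₀I·π/(4πR) = μ₀I/(4R) = 3.36×10⁻⁴ T.
Each semi-infinite lead is at perpendicular distance R = 0.016 m from the centre, with the perpendicular foot at its near end, so it contributes μ₀I/(4πR); both point the same way, together 2.14×10⁻⁴ T.
Arc and leads all point the same direction: B = 3.36×10⁻⁴ + 2.14×10⁻⁴ = 5.50×10⁻⁴ T.

B ≈ 550 μT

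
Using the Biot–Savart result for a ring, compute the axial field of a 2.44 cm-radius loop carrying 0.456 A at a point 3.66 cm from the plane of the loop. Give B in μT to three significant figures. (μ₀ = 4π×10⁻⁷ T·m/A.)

B ≈ 2.00 μT

On the axis of a circular loop, B = μ₀IR² / [2(R²+z²)^(3/2)].
R² + z² = (0.0244)² + (0.0366)² = 0.001935 m², and (R²+z²)^(3/2) = 8.51×10⁻⁵ m³.
B = (4π×10⁻⁷ × 0.456 × 0.0005954) / (2 × 8.51×10⁻⁵) = 2.00×10⁻⁶ T.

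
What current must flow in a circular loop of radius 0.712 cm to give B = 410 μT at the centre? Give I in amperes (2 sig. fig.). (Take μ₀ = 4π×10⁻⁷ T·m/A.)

At the centre of a circular loop B = μ₀I/(2R), so I = 2RB/μ₀.
With R = 0.00712 m, I = 2 × 0.00712 × 4.10×10⁻⁴ / (4π×10⁻⁷) = 4.65 A.

I ≈ 4.6 A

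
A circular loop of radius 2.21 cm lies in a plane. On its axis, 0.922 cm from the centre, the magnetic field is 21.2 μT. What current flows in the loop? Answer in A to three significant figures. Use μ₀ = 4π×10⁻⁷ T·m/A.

On the axis of a loop, B = μ₀IR²/[2(R²+z²)^(3/2)], so I = 2B(R²+z²)^(3/2)/(μ₀R²).
R² + z² = 0.0004884 + 8.501×10⁻⁵ = 0.0005734 m²; raised to 3/2 gives 1.37×10⁻⁵ m³.
I = 2 × 2.12×10⁻⁵ × 1.37×10⁻⁵ / (1.26×10⁻⁶ × 0.0004884) = 0.949 A.

I ≈ 0.949 A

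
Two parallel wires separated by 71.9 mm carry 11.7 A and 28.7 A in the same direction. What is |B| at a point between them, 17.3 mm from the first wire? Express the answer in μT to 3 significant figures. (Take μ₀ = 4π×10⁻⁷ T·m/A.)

Each long wire gives B = μ₀I/(2πd). Distances are d₁ = 0.0173 m and d₂ = 0.0546 m.
B₁ = 1.35×10⁻⁴ T, B₂ = 1.05×10⁻⁴ T.
Between parallel currents the two contributions point in opposite directions, so they subtract. B = |B₁ − B₂| = |1.35×10⁻⁴ − 1.05×10⁻⁴| = 3.01×10⁻⁵ T.

B ≈ 30.1 μT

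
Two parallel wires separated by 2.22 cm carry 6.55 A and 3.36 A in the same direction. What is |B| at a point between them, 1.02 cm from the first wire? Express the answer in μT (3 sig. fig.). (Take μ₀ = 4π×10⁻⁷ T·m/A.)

B ≈ 72.4 μT

Each long wire gives B = μ₀I/(2πd). Distances are d₁ = 0.0102 m and d₂ = 0.012 m.
B₁ = 1.28×10⁻⁴ T, B₂ = 5.60×10⁻⁵ T.
Between parallel currents the two contributions point in opposite directions, so they subtract. B = |B₁ − B₂| = |1.28×10⁻⁴ − 5.60×10⁻⁵| = 7.24×10⁻⁵ T.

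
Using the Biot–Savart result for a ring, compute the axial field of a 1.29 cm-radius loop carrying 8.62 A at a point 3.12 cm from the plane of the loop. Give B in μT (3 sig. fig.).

B ≈ 23.4 μT

On the axis of a circular loop, B = μ₀IR² / [2(R²+z²)^(3/2)].
R² + z² = (0.0129)² + (0.0312)² = 0.00114 m², and (R²+z²)^(3/2) = 3.85×10⁻⁵ m³.
B = (4π×10⁻⁷ × 8.62 × 0.0001664) / (2 × 3.85×10⁻⁵) = 2.34×10⁻⁵ T.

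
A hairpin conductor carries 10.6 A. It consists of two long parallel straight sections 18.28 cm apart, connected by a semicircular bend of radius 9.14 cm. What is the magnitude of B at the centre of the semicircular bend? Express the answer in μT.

B ≈ 59.6 μT

The semicircular arc contributes B_arc = μ₀I·π/(4πR) = μ₀I/(4R) = 3.64×10⁻⁵ T.
Each semi-infinite lead is at perpendicular distance R = 0.0914 m from the centre, with the perpendicular foot at its near end, so it contributes μ₀I/(4πR); both point the same way, together 2.32×10⁻⁵ T.
Arc and leads all point the same direction: B = 3.64×10⁻⁵ + 2.32×10⁻⁵ = 5.96×10⁻⁵ T.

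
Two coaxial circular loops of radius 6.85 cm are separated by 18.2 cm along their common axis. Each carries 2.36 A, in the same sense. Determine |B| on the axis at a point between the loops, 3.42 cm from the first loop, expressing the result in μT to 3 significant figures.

Each loop contributes B = μ₀IR²/[2(R²+z²)^(3/2)] on the axis, with z measured from that loop.
Loop 1 (z = 0.0342 m): B₁ = 1.55×10⁻⁵ T. Loop 2 (z = 0.1478 m): B₂ = 1.61×10⁻⁶ T.
The fields add: B = B₁ + B₂ = 1.71×10⁻⁵ T.

B ≈ 17.1 μT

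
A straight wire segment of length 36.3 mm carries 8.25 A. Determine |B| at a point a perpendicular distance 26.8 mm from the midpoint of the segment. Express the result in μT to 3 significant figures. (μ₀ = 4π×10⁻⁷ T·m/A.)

For a finite straight segment, B = (μ₀I/4πd)(sinθ₁ + sinθ₂), where θ₁, θ₂ are the angles from the perpendicular to each end.
The perpendicular from the point meets the wire at its midpoint, so each end is L/2 = 0.01815 m away along the wire.
sinθ₁ = 0.01815/√(0.01815²+0.0268²) = 0.5607; sinθ₂ = 0.01815/√(0.01815²+0.0268²) = 0.5607.
B = (4π×10⁻⁷ × 8.25) / (4π × 0.0268) × (0.5607 + 0.5607) = 3.45×10⁻⁵ T.

B ≈ 34.5 μT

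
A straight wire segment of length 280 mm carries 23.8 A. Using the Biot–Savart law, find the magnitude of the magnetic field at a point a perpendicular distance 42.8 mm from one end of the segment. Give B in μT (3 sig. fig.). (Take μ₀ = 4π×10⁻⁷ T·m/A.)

For a finite straight segment, B = (μ₀I/4πd)(sinθ₁ + sinθ₂), where θ₁, θ₂ are the angles from the perpendicular to each end.
The perpendicular foot is at one end, so the two end-offsets along the wire are 0 and L = 0.28 m.
sinθ₁ = 0/√(0²+0.0428²) = 0.0000; sinθ₂ = 0.28/√(0.28²+0.0428²) = 0.9885.
B = (4π×10⁻⁷ × 23.8) / (4π × 0.0428) × (0.0000 + 0.9885) = 5.50×10⁻⁵ T.

B ≈ 55.0 μT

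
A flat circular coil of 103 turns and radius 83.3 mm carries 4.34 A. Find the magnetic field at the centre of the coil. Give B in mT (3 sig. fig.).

B ≈ 3.37 mT

For an N-turn flat coil, B = Nμ₀I/(2R) with R = 0.0833 m.
B = 103 × 3.27×10⁻⁵ T = 3.37×10⁻³ T.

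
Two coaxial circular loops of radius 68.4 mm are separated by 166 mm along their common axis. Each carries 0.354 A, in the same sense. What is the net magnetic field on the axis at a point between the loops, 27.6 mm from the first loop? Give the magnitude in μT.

B ≈ 2.88 μT

Each loop contributes B = μ₀IR²/[2(R²+z²)^(3/2)] on the axis, with z measured from that loop.
Loop 1 (z = 0.0276 m): B₁ = 2.59×10⁻⁶ T. Loop 2 (z = 0.1384 m): B₂ = 2.83×10⁻⁷ T.
The fields add: B = B₁ + B₂ = 2.88×10⁻⁶ T.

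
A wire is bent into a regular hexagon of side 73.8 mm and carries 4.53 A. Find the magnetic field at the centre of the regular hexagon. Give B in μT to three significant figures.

B ≈ 42.5 μT

Each side is a finite straight segment at perpendicular distance d = a/(2 tan(π/6)) = 0.06391 m from the centre, with end-angles ±π/6.
One side contributes B₁ = (μ₀I/4πd)·2 sin(π/6) = 7.09×10⁻⁶ T.
All 6 sides add in the same direction: B = 6 × 7.09×10⁻⁶ = 4.25×10⁻⁵ T.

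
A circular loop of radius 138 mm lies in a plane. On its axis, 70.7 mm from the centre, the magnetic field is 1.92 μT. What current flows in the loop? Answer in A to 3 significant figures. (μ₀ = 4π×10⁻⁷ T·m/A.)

On the axis of a loop, B = μ₀IR²/[2(R²+z²)^(3/2)], so I = 2B(R²+z²)^(3/2)/(μ₀R²).
R² + z² = 0.01904 + 0.004998 = 0.02404 m²; raised to 3/2 gives 3.73×10⁻³ m³.
I = 2 × 1.92×10⁻⁶ × 3.73×10⁻³ / (1.26×10⁻⁶ × 0.01904) = 0.598 A.

I ≈ 0.598 A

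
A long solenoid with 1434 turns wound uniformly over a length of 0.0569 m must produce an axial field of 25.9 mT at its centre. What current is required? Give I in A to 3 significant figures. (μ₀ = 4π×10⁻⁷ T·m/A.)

Inside a long solenoid B = μ₀nI with n = 2.520×10⁴ m⁻¹, so I = B/(μ₀n).
I = 2.59×10⁻² / (4π×10⁻⁷ × 2.520×10⁴) = 0.818 A.

I ≈ 0.818 A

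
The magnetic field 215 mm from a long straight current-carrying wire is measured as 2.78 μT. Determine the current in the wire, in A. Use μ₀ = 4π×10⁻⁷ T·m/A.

I ≈ 2.99 A

For a long straight wire B = μ₀I/(2πd), so I = 2πdB/μ₀.
I = 2π × 0.215 × 2.78×10⁻⁶ / (4π×10⁻⁷) = 2.99 A.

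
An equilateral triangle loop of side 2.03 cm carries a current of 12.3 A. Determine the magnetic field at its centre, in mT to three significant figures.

Each side is a finite straight segment at perpendicular distance d = a/(2 tan(π/3)) = 0.00586 m from the centre, with end-angles ±π/3.
One side contributes B₁ = (μ₀I/4πd)·2 sin(π/3) = 3.64×10⁻⁴ T.
All 3 sides add in the same direction: B = 3 × 3.64×10⁻⁴ = 1.09×10⁻³ T.

B ≈ 1.09 mT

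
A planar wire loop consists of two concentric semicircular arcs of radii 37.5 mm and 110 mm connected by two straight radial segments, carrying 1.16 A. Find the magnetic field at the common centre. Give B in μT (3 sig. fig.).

The radial connectors point toward the centre, so dl × r̂ = 0 and they contribute nothing.
Each semicircle gives μ₀I/(4R): inner arc 9.72×10⁻⁶ T, outer arc 3.31×10⁻⁶ T.
The two arcs carry current in opposite angular senses, so their fields oppose: B = |9.72×10⁻⁶ − 3.31×10⁻⁶| = 6.41×10⁻⁶ T.

B ≈ 6.41 μT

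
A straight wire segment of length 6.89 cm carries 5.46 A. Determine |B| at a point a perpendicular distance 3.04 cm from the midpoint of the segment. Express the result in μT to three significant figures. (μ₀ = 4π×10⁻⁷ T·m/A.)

For a finite straight segment, B = (μ₀I/4πd)(sinθ₁ + sinθ₂), where θ₁, θ₂ are the angles from the perpendicular to each end.
The perpendicular from the point meets the wire at its midpoint, so each end is L/2 = 0.03445 m away along the wire.
sinθ₁ = 0.03445/√(0.03445²+0.0304²) = 0.7498; sinθ₂ = 0.03445/√(0.03445²+0.0304²) = 0.7498.
B = (4π×10⁻⁷ × 5.46) / (4π × 0.0304) × (0.7498 + 0.7498) = 2.69×10⁻⁵ T.

B ≈ 26.9 μT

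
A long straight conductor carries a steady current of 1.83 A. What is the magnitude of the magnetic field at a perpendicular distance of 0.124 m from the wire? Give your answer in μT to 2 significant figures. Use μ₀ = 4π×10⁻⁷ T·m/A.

B ≈ 3.0 μT

For an infinitely long straight wire, B = μ₀I/(2πd).
B = (4π×10⁻⁷ × 1.83) / (2π × 0.124) = 2.95×10⁻⁶ T.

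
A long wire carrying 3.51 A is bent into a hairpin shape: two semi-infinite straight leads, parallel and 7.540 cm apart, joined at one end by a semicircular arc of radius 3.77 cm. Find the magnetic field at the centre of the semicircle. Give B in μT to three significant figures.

The semicircular arc contributes B_arc = μ₀I·π/(4πR) = μ₀I/(4R) = 2.92×10⁻⁵ T.
Each semi-infinite lead is at perpendicular distance R = 0.0377 m from the centre, with the perpendicular foot at its near end, so it contributes μ₀I/(4πR); both point the same way, together 1.86×10⁻⁵ T.
Arc and leads all point the same direction: B = 2.92×10⁻⁵ + 1.86×10⁻⁵ = 4.79×10⁻⁵ T.

B ≈ 47.9 μT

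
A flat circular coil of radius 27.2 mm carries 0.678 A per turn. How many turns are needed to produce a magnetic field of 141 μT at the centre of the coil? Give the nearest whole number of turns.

N = 9

For an N-turn coil, B = Nμ₀I/(2R). A single turn gives B₁ = 1.57×10⁻⁵ T with R = 0.0272 m.
N = B/B₁ = 1.41×10⁻⁴ / 1.57×10⁻⁵ = 9.00.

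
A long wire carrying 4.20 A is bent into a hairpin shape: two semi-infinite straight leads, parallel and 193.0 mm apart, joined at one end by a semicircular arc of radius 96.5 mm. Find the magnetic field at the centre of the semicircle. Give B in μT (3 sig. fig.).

The semicircular arc contributes B_arc = μ₀I·π/(4πR) = μ₀I/(4R) = 1.37×10⁻⁵ T.
Each semi-infinite lead is at perpendicular distance R = 0.0965 m from the centre, with the perpendicular foot at its near end, so it contributes μ₀I/(4πR); both point the same way, together 8.70×10⁻⁶ T.
Arc and leads all point the same direction: B = 1.37×10⁻⁵ + 8.70×10⁻⁶ = 2.24×10⁻⁵ T.

B ≈ 22.4 μT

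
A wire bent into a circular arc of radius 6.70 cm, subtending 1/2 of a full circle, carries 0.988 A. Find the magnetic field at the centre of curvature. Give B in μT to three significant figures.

The Biot–Savart field of a circular arc at its centre is B = μ₀Iφ/(4πR), with φ = 3.142 rad.
B = (4π×10⁻⁷ × 0.988 × 3.142) / (4π × 0.067) = 4.63×10⁻⁶ T.

B ≈ 4.63 μT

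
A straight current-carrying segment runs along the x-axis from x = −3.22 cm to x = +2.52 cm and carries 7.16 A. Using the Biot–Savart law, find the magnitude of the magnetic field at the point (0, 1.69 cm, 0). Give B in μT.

For a finite straight segment, B = (μ₀I/4πd)(sinθ₁ + sinθ₂), where θ₁, θ₂ are the angles from the perpendicular to each end.
The perpendicular distance is d = 0.0169 m; the end-offsets along the wire are a = 0.0322 m and b = 0.0252 m.
sinθ₁ = 0.0322/√(0.0322²+0.0169²) = 0.8855; sinθ₂ = 0.0252/√(0.0252²+0.0169²) = 0.8305.
B = (4π×10⁻⁷ × 7.16) / (4π × 0.0169) × (0.8855 + 0.8305) = 7.27×10⁻⁵ T.

B ≈ 72.7 μT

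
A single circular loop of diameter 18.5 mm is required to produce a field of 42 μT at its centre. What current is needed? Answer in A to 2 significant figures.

At the centre of a circular loop B = μ₀I/(2R), so I = 2RB/μ₀.
With R = 0.00925 m, I = 2 × 0.00925 × 4.20×10⁻⁵ / (4π×10⁻⁷) = 0.618 A.

I ≈ 0.62 A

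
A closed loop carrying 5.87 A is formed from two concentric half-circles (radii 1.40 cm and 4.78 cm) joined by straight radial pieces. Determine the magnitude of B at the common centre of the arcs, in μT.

B ≈ 93.1 μT

The radial connectors point toward the centre, so dl × r̂ = 0 and they contribute nothing.
Each semicircle gives μ₀I/(4R): inner arc 1.32×10⁻⁴ T, outer arc 3.86×10⁻⁵ T.
The two arcs carry current in opposite angular senses, so their fields oppose: B = |1.32×10⁻⁴ − 3.86×10⁻⁵| = 9.31×10⁻⁵ T.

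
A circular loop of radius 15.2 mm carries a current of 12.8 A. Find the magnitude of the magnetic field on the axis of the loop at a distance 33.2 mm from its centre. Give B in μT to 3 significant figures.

B ≈ 38.2 μT

On the axis of a circular loop, B = μ₀IR² / [2(R²+z²)^(3/2)].
R² + z² = (0.0152)² + (0.0332)² = 0.001333 m², and (R²+z²)^(3/2) = 4.87×10⁻⁵ m³.
B = (4π×10⁻⁷ × 12.8 × 0.000231) / (2 × 4.87×10⁻⁵) = 3.82×10⁻⁵ T.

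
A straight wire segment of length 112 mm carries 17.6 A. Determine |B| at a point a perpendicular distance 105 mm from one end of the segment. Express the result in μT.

For a finite straight segment, B = (μ₀I/4πd)(sinθ₁ + sinθ₂), where θ₁, θ₂ are the angles from the perpendicular to each end.
The perpendicular foot is at one end, so the two end-offsets along the wire are 0 and L = 0.112 m.
sinθ₁ = 0/√(0²+0.105²) = 0.0000; sinθ₂ = 0.112/√(0.112²+0.105²) = 0.7295.
B = (4π×10⁻⁷ × 17.6) / (4π × 0.105) × (0.0000 + 0.7295) = 1.22×10⁻⁵ T.

B ≈ 12.2 μT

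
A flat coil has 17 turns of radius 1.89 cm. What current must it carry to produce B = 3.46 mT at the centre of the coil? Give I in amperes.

For an N-turn coil, B = Nμ₀I/(2R) with R = 0.0189 m, so I = 2RB/(Nμ₀) = 2 × 0.0189 × 3.46×10⁻³ / (17 × 4π×10⁻⁷) = 6.12 A.

I ≈ 6.12 A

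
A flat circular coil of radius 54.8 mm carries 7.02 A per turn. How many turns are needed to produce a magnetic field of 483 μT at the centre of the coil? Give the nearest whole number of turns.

N = 6

For an N-turn coil, B = Nμ₀I/(2R). A single turn gives B₁ = 8.05×10⁻⁵ T with R = 0.0548 m.
N = B/B₁ = 4.83×10⁻⁴ / 8.05×10⁻⁵ = 6.00.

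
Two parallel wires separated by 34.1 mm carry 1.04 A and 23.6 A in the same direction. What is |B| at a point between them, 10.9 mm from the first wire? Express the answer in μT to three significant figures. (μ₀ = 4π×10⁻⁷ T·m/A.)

B ≈ 184 μT

Each long wire gives B = μ₀I/(2πd). Distances are d₁ = 0.0109 m and d₂ = 0.0232 m.
B₁ = 1.91×10⁻⁵ T, B₂ = 2.03×10⁻⁴ T.
Between parallel currents the two contributions point in opposite directions, so they subtract. B = |B₁ − B₂| = |1.91×10⁻⁵ − 2.03×10⁻⁴| = 1.84×10⁻⁴ T.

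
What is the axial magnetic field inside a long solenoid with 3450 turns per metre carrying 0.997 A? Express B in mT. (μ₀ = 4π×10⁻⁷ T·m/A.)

B ≈ 4.32 mT

Inside a long solenoid, B = μ₀nI with n = 3450 turns/m.
B = 4π×10⁻⁷ × 3450 × 0.997 = 4.32×10⁻³ T.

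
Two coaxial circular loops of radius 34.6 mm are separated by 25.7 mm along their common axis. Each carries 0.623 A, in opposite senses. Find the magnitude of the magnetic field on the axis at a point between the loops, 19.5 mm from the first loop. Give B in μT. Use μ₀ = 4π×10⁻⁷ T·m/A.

B ≈ 3.31 μT

Each loop contributes B = μ₀IR²/[2(R²+z²)^(3/2)] on the axis, with z measured from that loop.
Loop 1 (z = 0.0195 m): B₁ = 7.48×10⁻⁶ T. Loop 2 (z = 0.0062 m): B₂ = 1.08×10⁻⁵ T.
The fields oppose: B = |B₁ − B₂| = 3.31×10⁻⁶ T.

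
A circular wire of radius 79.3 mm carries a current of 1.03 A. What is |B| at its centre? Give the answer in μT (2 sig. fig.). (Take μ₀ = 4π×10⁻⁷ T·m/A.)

At the centre of a circular loop the Biot–Savart law gives B = μ₀I/(2R).
B = (4π×10⁻⁷ × 1.03) / (2 × 0.0793) = 8.16×10⁻⁶ T.

B ≈ 8.2 μT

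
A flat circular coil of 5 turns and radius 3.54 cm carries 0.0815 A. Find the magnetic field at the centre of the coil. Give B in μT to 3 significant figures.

B ≈ 7.23 μT

For an N-turn flat coil, B = Nμ₀I/(2R) with R = 0.0354 m.
B = 5 × 1.45×10⁻⁶ T = 7.23×10⁻⁶ T.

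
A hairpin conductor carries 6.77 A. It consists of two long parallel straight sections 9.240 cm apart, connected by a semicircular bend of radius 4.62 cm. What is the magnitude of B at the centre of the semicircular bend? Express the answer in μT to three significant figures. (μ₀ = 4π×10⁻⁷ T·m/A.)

B ≈ 75.3 μT

The semicircular arc contributes B_arc = μ₀I·π/(4πR) = μ₀I/(4R) = 4.60×10⁻⁵ T.
Each semi-infinite lead is at perpendicular distance R = 0.0462 m from the centre, with the perpendicular foot at its near end, so it contributes μ₀I/(4πR); both point the same way, together 2.93×10⁻⁵ T.
Arc and leads all point the same direction: B = 4.60×10⁻⁵ + 2.93×10⁻⁵ = 7.53×10⁻⁵ T.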